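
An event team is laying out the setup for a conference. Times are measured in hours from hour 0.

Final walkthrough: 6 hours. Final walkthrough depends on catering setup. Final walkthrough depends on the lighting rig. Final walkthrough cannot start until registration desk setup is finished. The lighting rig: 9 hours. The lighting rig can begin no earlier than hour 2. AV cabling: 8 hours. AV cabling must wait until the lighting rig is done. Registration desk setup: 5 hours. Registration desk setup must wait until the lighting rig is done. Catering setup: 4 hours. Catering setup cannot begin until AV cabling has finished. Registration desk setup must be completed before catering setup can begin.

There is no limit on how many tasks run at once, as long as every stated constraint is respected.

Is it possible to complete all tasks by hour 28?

The lighting rig cannot begin until its own release at hour 2. It runs from hour 2 to 2 + 9 = hour 11.
After the lighting rig (finishes hour 11), registration desk setup can start at hour 11 and finishes at hour 16.
AV cabling cannot begin until the lighting rig (finishes hour 11). It runs from hour 11 to 11 + 8 = hour 19.
Catering setup has to wait for AV cabling (finishes hour 19); registration desk setup (finishes hour 16). The latest of these is hour 19, so catering setup runs hour 19 to 19 + 4 = hour 23.
For final walkthrough: catering setup (finishes hour 23); the lighting rig (finishes hour 11); registration desk setup (finishes hour 16). Taking the maximum gives a start of hour 23, and it finishes at 23 + 6 = hour 29.
The earliest everything can be done is hour 29, which is after the deadline of 28, so it is not possible.

No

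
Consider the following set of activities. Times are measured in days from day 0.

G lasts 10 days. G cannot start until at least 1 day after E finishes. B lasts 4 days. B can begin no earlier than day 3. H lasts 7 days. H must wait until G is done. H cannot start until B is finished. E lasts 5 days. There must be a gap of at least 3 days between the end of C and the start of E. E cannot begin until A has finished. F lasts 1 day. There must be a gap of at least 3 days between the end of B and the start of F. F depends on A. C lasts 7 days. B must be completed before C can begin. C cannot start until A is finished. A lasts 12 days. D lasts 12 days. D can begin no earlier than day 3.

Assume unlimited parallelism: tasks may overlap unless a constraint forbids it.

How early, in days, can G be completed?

38

B cannot begin until its own release at day 3. It runs from day 3 to 3 + 4 = day 7.
A has no prerequisites, so it starts at day 0 and finishes at day 12.
C cannot start until B (finishes day 7); A (finishes day 12). The controlling bound is day 12, so C finishes at 12 + 7 = day 19.
E cannot start until C (finishes day 19, plus 3-day gap → day 22); A (finishes day 12). The controlling bound is day 22, so E finishes at 22 + 5 = day 27.
G waits on E (finishes day 27, plus 1-day gap → day 28), so it starts at day 28 and finishes at 28 + 10 = day 38.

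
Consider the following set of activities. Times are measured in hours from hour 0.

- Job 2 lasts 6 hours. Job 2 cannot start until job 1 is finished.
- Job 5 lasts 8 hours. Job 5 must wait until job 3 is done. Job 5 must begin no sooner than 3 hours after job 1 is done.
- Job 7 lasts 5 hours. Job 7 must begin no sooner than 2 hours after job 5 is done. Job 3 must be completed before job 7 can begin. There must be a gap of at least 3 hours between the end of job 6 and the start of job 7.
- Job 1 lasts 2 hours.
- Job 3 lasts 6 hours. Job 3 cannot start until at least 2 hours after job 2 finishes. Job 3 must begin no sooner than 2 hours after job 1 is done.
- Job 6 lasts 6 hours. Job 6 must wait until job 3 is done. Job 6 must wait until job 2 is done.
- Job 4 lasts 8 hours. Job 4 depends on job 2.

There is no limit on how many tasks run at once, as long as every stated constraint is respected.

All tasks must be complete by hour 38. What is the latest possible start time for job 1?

7

Job 7 must finish by hour 38; it takes 5 hours, so it must start by 38 − 5 = hour 33.
Job 5 feeds into job 7 (must start by hour 33, minus 2-hour gap → hour 31); so job 5 must finish by hour 31 and therefore start by hour 23.
Job 6 feeds into job 7 (must start by hour 33, minus 3-hour gap → hour 30); so job 6 must finish by hour 30 and therefore start by hour 24.
Job 3 has several dependents: job 5 (must start by hour 23); job 6 (must start by hour 24); job 7 (must start by hour 33). The earliest of those limits is hour 23, so job 3 must start by 23 − 6 = hour 17.
To finish by hour 38, job 4 (duration 8) must start no later than hour 30.
Job 2 feeds job 3 (must start by hour 17, minus 2-hour gap → hour 15); job 4 (must start by hour 30); job 6 (must start by hour 24). Taking the minimum, job 2 must finish by hour 15 and start by 15 − 6 = hour 9.
Job 1 feeds job 2 (must start by hour 9); job 3 (must start by hour 17, minus 2-hour gap → hour 15); job 5 (must start by hour 23, minus 3-hour gap → hour 20). Taking the minimum, job 1 must finish by hour 9 and start by 9 − 2 = hour 7.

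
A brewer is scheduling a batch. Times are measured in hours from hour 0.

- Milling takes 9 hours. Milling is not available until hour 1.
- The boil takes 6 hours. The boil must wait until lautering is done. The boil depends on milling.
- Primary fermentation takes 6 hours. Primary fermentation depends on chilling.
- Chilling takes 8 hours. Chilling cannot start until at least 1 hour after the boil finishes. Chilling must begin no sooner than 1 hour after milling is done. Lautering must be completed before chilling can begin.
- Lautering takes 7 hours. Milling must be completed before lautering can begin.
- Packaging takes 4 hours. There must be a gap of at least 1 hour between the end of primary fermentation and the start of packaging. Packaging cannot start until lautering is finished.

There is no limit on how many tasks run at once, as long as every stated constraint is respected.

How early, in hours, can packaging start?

After its own release at hour 1, milling can start at hour 1 and finishes at hour 10.
Lautering cannot begin until milling (finishes hour 10). It runs from hour 10 to 10 + 7 = hour 17.
The boil has to wait for lautering (finishes hour 17); milling (finishes hour 10). The latest of these is hour 17, so the boil runs hour 17 to 17 + 6 = hour 23.
Chilling needs all of the boil (finishes hour 23, plus 1-hour gap → hour 24); milling (finishes hour 10, plus 1-hour gap → hour 11); lautering (finishes hour 17). That puts its earliest start at hour 24; it finishes at 24 + 8 = hour 32.
Primary fermentation cannot begin until chilling (finishes hour 32). It runs from hour 32 to 32 + 6 = hour 38.
Packaging waits on primary fermentation (finishes hour 38, plus 1-hour gap → hour 39); lautering (finishes hour 17). The latest of these is hour 39, which is the earliest packaging can start.

39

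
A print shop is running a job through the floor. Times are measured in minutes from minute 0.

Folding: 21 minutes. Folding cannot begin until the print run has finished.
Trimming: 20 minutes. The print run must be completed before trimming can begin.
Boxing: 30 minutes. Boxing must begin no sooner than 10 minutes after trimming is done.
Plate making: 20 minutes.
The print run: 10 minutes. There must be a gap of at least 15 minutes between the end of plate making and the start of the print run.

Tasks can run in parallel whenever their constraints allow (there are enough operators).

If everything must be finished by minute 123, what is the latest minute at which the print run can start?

To finish by minute 123, boxing (duration 30) must start no later than minute 93.
Trimming has to be done before boxing (must start by minute 93, minus 10-minute gap → minute 83). That means finishing by minute 83, i.e. starting by 83 − 20 = minute 63.
Nothing follows folding; the deadline of minute 123 is its only limit. It must start by 123 − 21 = minute 102.
The print run has several dependents: trimming (must start by minute 63); folding (must start by minute 102). The earliest of those limits is minute 63, so the print run must start by 63 − 10 = minute 53.

53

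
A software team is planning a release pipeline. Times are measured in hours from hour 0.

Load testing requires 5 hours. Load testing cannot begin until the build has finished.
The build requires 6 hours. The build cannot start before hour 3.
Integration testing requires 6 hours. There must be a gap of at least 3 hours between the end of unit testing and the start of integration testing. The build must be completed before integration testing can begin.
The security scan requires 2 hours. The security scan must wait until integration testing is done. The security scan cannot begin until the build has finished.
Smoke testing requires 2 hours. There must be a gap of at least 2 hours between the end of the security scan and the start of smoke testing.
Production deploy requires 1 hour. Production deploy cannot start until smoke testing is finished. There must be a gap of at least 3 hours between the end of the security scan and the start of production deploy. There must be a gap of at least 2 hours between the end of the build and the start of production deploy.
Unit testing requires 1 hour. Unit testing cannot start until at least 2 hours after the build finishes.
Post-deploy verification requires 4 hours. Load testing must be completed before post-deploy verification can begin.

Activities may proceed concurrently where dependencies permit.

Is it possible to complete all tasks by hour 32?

After its own release at hour 3, the build can start at hour 3 and finishes at hour 9.
After the build (finishes hour 9), load testing can start at hour 9 and finishes at hour 14.
After load testing (finishes hour 14), post-deploy verification can start at hour 14 and finishes at hour 18.
After the build (finishes hour 9, plus 2-hour gap → hour 11), unit testing can start at hour 11 and finishes at hour 12.
For integration testing: unit testing (finishes hour 12, plus 3-hour gap → hour 15); the build (finishes hour 9). Taking the maximum gives a start of hour 15, and it finishes at 15 + 6 = hour 21.
The security scan cannot start until integration testing (finishes hour 21); the build (finishes hour 9). The controlling bound is hour 21, so the security scan finishes at 21 + 2 = hour 23.
Smoke testing waits on the security scan (finishes hour 23, plus 2-hour gap → hour 25), so it starts at hour 25 and finishes at 25 + 2 = hour 27.
Production deploy has to wait for smoke testing (finishes hour 27); the security scan (finishes hour 23, plus 3-hour gap → hour 26); the build (finishes hour 9, plus 2-hour gap → hour 11). The latest of these is hour 27, so production deploy runs hour 27 to 27 + 1 = hour 28.
Every task is finished by hour 28, which is no later than the deadline of 32, so the schedule is feasible.

Yes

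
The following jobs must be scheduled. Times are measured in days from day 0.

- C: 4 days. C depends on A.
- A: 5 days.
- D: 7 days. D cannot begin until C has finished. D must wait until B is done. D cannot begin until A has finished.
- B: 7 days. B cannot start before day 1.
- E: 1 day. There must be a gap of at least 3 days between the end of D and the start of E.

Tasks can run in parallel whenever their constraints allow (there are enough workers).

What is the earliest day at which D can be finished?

B cannot begin until its own release at day 1. It runs from day 1 to 1 + 7 = day 8.
A has no prerequisites, so it starts at day 0 and finishes at day 5.
After A (finishes day 5), C can start at day 5 and finishes at day 9.
D needs all of C (finishes day 9); B (finishes day 8); A (finishes day 5). That puts its earliest start at day 9; it finishes at 9 + 7 = day 16.

16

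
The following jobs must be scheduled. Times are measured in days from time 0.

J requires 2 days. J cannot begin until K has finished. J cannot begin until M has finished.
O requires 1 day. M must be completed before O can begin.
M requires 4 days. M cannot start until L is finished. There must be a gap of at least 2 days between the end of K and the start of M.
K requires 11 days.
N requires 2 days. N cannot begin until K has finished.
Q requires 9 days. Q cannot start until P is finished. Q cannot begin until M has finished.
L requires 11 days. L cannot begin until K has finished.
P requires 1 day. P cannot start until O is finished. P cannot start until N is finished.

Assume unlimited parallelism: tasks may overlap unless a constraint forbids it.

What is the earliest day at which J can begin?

26

K has no prerequisites, so it starts at day 0 and finishes at day 11.
L cannot begin until K (finishes day 11). It runs from day 11 to 11 + 11 = day 22.
M needs all of L (finishes day 22); K (finishes day 11, plus 2-day gap → day 13). That puts its earliest start at day 22; it finishes at 22 + 4 = day 26.
J waits on K (finishes day 11); M (finishes day 26). The latest of these is day 26, which is the earliest J can start.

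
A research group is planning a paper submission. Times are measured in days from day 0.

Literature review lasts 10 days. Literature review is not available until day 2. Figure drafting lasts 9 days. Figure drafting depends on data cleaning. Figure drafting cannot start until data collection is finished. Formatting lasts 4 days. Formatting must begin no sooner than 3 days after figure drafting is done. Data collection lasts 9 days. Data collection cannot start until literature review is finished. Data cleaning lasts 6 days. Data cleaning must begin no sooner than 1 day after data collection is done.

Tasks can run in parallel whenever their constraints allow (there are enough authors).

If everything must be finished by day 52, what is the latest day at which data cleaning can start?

30

Formatting has no dependents, so it just needs to finish by day 52. Starting by 52 − 4 = day 48 achieves that.
Figure drafting must finish before formatting (must start by day 48, minus 3-day gap → day 45). With a 9-day duration, figure drafting must start by 45 − 9 = day 36.
Since figure drafting (must start by day 36) depends on it, data cleaning must finish by day 36. Backing off its 6-day duration gives a latest start of day 30.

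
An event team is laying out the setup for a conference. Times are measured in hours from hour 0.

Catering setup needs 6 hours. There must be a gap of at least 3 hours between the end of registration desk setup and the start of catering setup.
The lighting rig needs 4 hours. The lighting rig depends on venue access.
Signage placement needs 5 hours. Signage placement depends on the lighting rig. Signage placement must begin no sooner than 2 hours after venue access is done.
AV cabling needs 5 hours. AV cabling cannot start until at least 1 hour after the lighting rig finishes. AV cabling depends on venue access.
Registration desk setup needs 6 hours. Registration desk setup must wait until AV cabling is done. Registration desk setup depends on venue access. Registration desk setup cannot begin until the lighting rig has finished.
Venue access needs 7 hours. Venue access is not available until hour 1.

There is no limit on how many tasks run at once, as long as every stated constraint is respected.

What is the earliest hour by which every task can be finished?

33

Venue access cannot begin until its own release at hour 1. It runs from hour 1 to 1 + 7 = hour 8.
The lighting rig cannot begin until venue access (finishes hour 8). It runs from hour 8 to 8 + 4 = hour 12.
Signage placement has to wait for the lighting rig (finishes hour 12); venue access (finishes hour 8, plus 2-hour gap → hour 10). The latest of these is hour 12, so signage placement runs hour 12 to 12 + 5 = hour 17.
AV cabling needs all of the lighting rig (finishes hour 12, plus 1-hour gap → hour 13); venue access (finishes hour 8). That puts its earliest start at hour 13; it finishes at 13 + 5 = hour 18.
Registration desk setup needs all of AV cabling (finishes hour 18); venue access (finishes hour 8); the lighting rig (finishes hour 12). That puts its earliest start at hour 18; it finishes at 18 + 6 = hour 24.
Catering setup cannot begin until registration desk setup (finishes hour 24, plus 3-hour gap → hour 27). It runs from hour 27 to 27 + 6 = hour 33.
All tasks are finished once the last one completes. Finish times: Venue access at 8, The lighting rig at 12, AV cabling at 18, Registration desk setup at 24, Signage placement at 17, Catering setup at 33. The latest is hour 33.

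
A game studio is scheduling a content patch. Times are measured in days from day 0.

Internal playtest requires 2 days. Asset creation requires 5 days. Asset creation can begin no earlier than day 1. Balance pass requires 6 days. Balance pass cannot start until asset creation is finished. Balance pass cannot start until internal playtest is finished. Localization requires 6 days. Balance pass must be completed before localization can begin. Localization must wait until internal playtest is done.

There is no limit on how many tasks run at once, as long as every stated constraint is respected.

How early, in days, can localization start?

Nothing blocks internal playtest, so it runs from day 0 to day 2.
Asset creation cannot begin until its own release at day 1. It runs from day 1 to 1 + 5 = day 6.
For balance pass: asset creation (finishes day 6); internal playtest (finishes day 2). Taking the maximum gives a start of day 6, and it finishes at 6 + 6 = day 12.
Localization waits on balance pass (finishes day 12); internal playtest (finishes day 2). The latest of these is day 12, which is the earliest localization can start.

12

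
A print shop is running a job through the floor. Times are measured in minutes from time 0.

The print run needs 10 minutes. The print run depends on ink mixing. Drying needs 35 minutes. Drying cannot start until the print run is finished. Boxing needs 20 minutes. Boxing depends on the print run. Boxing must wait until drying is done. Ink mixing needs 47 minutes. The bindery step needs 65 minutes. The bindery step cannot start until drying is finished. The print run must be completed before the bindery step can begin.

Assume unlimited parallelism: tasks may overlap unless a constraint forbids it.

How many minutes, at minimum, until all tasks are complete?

Nothing blocks ink mixing, so it runs from minute 0 to minute 47.
The print run waits on ink mixing (finishes minute 47), so it starts at minute 47 and finishes at 47 + 10 = minute 57.
After the print run (finishes minute 57), drying can start at minute 57 and finishes at minute 92.
Boxing cannot start until the print run (finishes minute 57); drying (finishes minute 92). The controlling bound is minute 92, so boxing finishes at 92 + 20 = minute 112.
The bindery step needs all of drying (finishes minute 92); the print run (finishes minute 57). That puts its earliest start at minute 92; it finishes at 92 + 65 = minute 157.
All tasks are finished once the last one completes. Finish times: Ink mixing at 47, The print run at 57, Drying at 92, The bindery step at 157, Boxing at 112. The latest is minute 157.

157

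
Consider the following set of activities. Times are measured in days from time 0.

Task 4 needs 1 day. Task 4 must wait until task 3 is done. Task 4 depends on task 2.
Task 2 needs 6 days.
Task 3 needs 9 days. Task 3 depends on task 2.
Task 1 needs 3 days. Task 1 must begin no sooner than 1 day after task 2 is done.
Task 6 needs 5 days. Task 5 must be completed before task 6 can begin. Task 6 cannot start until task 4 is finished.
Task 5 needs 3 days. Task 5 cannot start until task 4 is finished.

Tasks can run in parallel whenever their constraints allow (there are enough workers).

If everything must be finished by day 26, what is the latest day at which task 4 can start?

Nothing follows task 6; the deadline of day 26 is its only limit. It must start by 26 − 5 = day 21.
Task 5 must finish before task 6 (must start by day 21). With a 3-day duration, task 5 must start by 21 − 3 = day 18.
Task 4 must finish in time for task 5 (must start by day 18); task 6 (must start by day 21). The tightest is day 18, so task 4 must start by 18 − 1 = day 17.

17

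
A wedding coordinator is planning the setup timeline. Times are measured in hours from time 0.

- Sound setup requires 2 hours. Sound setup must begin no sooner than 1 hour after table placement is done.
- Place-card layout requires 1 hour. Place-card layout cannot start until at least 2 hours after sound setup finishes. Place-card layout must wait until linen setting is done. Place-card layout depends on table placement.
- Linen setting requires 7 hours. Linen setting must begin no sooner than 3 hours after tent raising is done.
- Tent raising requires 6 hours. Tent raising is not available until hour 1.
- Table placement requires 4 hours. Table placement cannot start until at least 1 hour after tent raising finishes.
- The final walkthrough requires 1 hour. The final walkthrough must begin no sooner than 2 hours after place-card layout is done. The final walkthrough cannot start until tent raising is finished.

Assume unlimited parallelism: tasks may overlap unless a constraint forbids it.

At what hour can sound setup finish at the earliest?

After its own release at hour 1, tent raising can start at hour 1 and finishes at hour 7.
Table placement cannot begin until tent raising (finishes hour 7, plus 1-hour gap → hour 8). It runs from hour 8 to 8 + 4 = hour 12.
Sound setup cannot begin until table placement (finishes hour 12, plus 1-hour gap → hour 13). It runs from hour 13 to 13 + 2 = hour 15.

15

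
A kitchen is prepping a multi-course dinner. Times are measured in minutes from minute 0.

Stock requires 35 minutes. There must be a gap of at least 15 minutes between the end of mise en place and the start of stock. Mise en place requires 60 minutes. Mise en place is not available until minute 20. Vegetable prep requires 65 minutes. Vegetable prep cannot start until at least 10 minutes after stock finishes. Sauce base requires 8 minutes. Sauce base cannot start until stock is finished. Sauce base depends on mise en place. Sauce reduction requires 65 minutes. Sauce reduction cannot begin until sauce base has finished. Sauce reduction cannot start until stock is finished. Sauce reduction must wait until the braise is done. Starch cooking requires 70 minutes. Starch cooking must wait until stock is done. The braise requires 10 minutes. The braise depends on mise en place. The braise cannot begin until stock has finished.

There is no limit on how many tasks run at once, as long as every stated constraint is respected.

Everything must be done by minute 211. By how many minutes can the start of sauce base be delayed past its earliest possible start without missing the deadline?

8

Mise en place cannot begin until its own release at minute 20. It runs from minute 20 to 20 + 60 = minute 80.
Stock waits on mise en place (finishes minute 80, plus 15-minute gap → minute 95), so it starts at minute 95 and finishes at 95 + 35 = minute 130.
Sauce base cannot start until stock (finishes minute 130); mise en place (finishes minute 80). The controlling bound is minute 130, so sauce base finishes at 130 + 8 = minute 138.

Working backward from the deadline:
To finish by minute 211, sauce reduction (duration 65) must start no later than minute 146.
Since sauce reduction (must start by minute 146) depends on it, sauce base must finish by minute 146. Backing off its 8-minute duration gives a latest start of minute 138.
So sauce base can start as early as minute 130 and as late as minute 138, giving 138 − 130 = 8 minutes of slack.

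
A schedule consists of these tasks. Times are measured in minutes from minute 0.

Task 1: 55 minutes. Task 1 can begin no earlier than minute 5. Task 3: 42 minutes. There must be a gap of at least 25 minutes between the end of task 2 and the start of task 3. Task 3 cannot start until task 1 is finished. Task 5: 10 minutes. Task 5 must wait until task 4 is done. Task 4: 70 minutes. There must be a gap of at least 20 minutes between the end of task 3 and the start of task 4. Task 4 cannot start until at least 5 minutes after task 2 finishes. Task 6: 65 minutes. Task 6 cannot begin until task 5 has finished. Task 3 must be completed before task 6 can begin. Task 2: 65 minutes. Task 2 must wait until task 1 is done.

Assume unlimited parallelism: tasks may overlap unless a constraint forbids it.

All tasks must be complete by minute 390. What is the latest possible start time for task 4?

Task 6 must finish by minute 390; it takes 65 minutes, so it must start by 390 − 65 = minute 325.
Task 5 has to be done before task 6 (must start by minute 325). That means finishing by minute 325, i.e. starting by 325 − 10 = minute 315.
Task 4 feeds into task 5 (must start by minute 315); so task 4 must finish by minute 315 and therefore start by minute 245.

245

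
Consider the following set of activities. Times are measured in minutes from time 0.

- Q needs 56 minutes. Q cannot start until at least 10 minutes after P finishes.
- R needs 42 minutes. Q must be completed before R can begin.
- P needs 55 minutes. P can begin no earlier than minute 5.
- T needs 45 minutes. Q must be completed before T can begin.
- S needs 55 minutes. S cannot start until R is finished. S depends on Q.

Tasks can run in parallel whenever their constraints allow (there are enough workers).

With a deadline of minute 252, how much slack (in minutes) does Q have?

29

P waits on its own release at minute 5, so it starts at minute 5 and finishes at 5 + 55 = minute 60.
Q cannot begin until P (finishes minute 60, plus 10-minute gap → minute 70). It runs from minute 70 to 70 + 56 = minute 126.

Working backward from the deadline:
S must finish by minute 252; it takes 55 minutes, so it must start by 252 − 55 = minute 197.
Since S (must start by minute 197) depends on it, R must finish by minute 197. Backing off its 42-minute duration gives a latest start of minute 155.
T must finish by minute 252; it takes 45 minutes, so it must start by 252 − 45 = minute 207.
Q must finish in time for R (must start by minute 155); S (must start by minute 197); T (must start by minute 207). The tightest is minute 155, so Q must start by 155 − 56 = minute 99.
So Q can start as early as minute 70 and as late as minute 99, giving 99 − 70 = 29 minutes of slack.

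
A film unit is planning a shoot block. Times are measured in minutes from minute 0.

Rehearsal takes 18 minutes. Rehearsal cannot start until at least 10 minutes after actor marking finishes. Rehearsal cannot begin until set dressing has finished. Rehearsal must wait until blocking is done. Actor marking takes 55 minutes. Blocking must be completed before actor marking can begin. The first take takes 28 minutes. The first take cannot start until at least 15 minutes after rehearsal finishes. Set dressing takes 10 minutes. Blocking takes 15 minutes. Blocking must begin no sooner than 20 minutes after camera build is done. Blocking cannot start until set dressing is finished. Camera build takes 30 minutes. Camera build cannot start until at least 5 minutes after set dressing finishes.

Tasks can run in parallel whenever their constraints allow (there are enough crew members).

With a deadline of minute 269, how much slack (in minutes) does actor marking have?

Set dressing has no prerequisites, so it starts at minute 0 and finishes at minute 10.
After set dressing (finishes minute 10, plus 5-minute gap → minute 15), camera build can start at minute 15 and finishes at minute 45.
Blocking needs all of camera build (finishes minute 45, plus 20-minute gap → minute 65); set dressing (finishes minute 10). That puts its earliest start at minute 65; it finishes at 65 + 15 = minute 80.
Actor marking waits on blocking (finishes minute 80), so it starts at minute 80 and finishes at 80 + 55 = minute 135.

Working backward from the deadline:
The first take has no dependents, so it just needs to finish by minute 269. Starting by 269 − 28 = minute 241 achieves that.
Rehearsal feeds into the first take (must start by minute 241, minus 15-minute gap → minute 226); so rehearsal must finish by minute 226 and therefore start by minute 208.
Actor marking feeds into rehearsal (must start by minute 208, minus 10-minute gap → minute 198); so actor marking must finish by minute 198 and therefore start by minute 143.
So actor marking can start as early as minute 80 and as late as minute 143, giving 143 − 80 = 63 minutes of slack.

63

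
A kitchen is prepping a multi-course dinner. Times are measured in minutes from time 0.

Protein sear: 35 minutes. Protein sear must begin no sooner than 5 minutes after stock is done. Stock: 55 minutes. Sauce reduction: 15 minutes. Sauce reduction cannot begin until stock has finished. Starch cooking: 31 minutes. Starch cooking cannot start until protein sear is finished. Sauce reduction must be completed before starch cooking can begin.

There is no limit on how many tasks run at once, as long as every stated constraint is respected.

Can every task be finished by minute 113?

No

Stock has no prerequisites, so it starts at minute 0 and finishes at minute 55.
After stock (finishes minute 55), sauce reduction can start at minute 55 and finishes at minute 70.
Protein sear cannot begin until stock (finishes minute 55, plus 5-minute gap → minute 60). It runs from minute 60 to 60 + 35 = minute 95.
Starch cooking cannot start until protein sear (finishes minute 95); sauce reduction (finishes minute 70). The controlling bound is minute 95, so starch cooking finishes at 95 + 31 = minute 126.
The earliest everything can be done is minute 126, which is after the deadline of 113, so it is not possible.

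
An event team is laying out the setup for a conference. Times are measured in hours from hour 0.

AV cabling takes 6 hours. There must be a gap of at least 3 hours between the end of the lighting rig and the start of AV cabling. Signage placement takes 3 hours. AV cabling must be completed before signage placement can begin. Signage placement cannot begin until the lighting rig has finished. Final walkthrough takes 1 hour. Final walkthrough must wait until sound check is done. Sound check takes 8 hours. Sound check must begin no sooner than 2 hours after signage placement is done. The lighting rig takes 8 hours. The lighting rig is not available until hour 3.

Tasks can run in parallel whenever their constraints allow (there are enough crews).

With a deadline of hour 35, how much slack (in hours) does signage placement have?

1

The lighting rig waits on its own release at hour 3, so it starts at hour 3 and finishes at 3 + 8 = hour 11.
AV cabling waits on the lighting rig (finishes hour 11, plus 3-hour gap → hour 14), so it starts at hour 14 and finishes at 14 + 6 = hour 20.
Signage placement needs all of AV cabling (finishes hour 20); the lighting rig (finishes hour 11). That puts its earliest start at hour 20; it finishes at 20 + 3 = hour 23.

Working backward from the deadline:
To finish by hour 35, final walkthrough (duration 1) must start no later than hour 34.
Sound check feeds into final walkthrough (must start by hour 34); so sound check must finish by hour 34 and therefore start by hour 26.
Signage placement must finish before sound check (must start by hour 26, minus 2-hour gap → hour 24). With a 3-hour duration, signage placement must start by 24 − 3 = hour 21.
So signage placement can start as early as hour 20 and as late as hour 21, giving 21 − 20 = 1 hour of slack.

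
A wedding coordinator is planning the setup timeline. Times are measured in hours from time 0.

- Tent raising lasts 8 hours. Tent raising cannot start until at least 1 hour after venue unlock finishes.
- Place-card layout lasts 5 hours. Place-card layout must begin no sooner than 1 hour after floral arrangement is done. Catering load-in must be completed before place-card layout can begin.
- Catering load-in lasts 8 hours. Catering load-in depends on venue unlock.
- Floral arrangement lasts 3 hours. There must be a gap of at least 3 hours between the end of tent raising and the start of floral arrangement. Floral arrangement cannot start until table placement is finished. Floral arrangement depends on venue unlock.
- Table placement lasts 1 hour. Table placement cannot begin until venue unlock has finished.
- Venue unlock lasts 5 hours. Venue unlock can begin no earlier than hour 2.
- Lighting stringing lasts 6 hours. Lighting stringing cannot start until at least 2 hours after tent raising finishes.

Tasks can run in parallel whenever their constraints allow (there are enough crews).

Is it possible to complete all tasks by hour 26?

No

Venue unlock cannot begin until its own release at hour 2. It runs from hour 2 to 2 + 5 = hour 7.
Catering load-in cannot begin until venue unlock (finishes hour 7). It runs from hour 7 to 7 + 8 = hour 15.
After venue unlock (finishes hour 7), table placement can start at hour 7 and finishes at hour 8.
Tent raising waits on venue unlock (finishes hour 7, plus 1-hour gap → hour 8), so it starts at hour 8 and finishes at 8 + 8 = hour 16.
Lighting stringing waits on tent raising (finishes hour 16, plus 2-hour gap → hour 18), so it starts at hour 18 and finishes at 18 + 6 = hour 24.
Floral arrangement cannot start until tent raising (finishes hour 16, plus 3-hour gap → hour 19); table placement (finishes hour 8); venue unlock (finishes hour 7). The controlling bound is hour 19, so floral arrangement finishes at 19 + 3 = hour 22.
Place-card layout has to wait for floral arrangement (finishes hour 22, plus 1-hour gap → hour 23); catering load-in (finishes hour 15). The latest of these is hour 23, so place-card layout runs hour 23 to 23 + 5 = hour 28.
The earliest everything can be done is hour 28, which is after the deadline of 26, so it is not possible.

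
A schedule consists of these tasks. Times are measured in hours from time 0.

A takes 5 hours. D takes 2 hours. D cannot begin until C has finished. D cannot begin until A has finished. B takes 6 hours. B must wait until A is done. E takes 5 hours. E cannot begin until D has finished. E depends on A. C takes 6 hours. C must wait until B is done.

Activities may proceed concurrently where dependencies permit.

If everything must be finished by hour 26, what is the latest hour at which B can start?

Nothing follows E; the deadline of hour 26 is its only limit. It must start by 26 − 5 = hour 21.
Since E (must start by hour 21) depends on it, D must finish by hour 21. Backing off its 2-hour duration gives a latest start of hour 19.
Since D (must start by hour 19) depends on it, C must finish by hour 19. Backing off its 6-hour duration gives a latest start of hour 13.
B feeds into C (must start by hour 13); so B must finish by hour 13 and therefore start by hour 7.

7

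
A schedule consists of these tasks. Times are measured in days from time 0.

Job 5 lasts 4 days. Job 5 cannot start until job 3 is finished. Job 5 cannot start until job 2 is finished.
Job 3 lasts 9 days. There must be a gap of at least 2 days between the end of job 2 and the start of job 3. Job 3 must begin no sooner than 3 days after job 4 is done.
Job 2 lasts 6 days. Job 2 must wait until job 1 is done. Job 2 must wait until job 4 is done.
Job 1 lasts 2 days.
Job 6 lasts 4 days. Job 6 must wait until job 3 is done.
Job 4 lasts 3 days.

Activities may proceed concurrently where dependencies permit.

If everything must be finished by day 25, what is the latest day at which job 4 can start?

Job 5 has no dependents, so it just needs to finish by day 25. Starting by 25 − 4 = day 21 achieves that.
To finish by day 25, job 6 (duration 4) must start no later than day 21.
Job 3 feeds job 5 (must start by day 21); job 6 (must start by day 21). Taking the minimum, job 3 must finish by day 21 and start by 21 − 9 = day 12.
For job 2: job 3 (must start by day 12, minus 2-day gap → day 10); job 5 (must start by day 21). The most restrictive is day 10; with a 6-day duration, job 2 must start by day 4.
Job 4 must finish in time for job 2 (must start by day 4); job 3 (must start by day 12, minus 3-day gap → day 9). The tightest is day 4, so job 4 must start by 4 − 3 = day 1.

1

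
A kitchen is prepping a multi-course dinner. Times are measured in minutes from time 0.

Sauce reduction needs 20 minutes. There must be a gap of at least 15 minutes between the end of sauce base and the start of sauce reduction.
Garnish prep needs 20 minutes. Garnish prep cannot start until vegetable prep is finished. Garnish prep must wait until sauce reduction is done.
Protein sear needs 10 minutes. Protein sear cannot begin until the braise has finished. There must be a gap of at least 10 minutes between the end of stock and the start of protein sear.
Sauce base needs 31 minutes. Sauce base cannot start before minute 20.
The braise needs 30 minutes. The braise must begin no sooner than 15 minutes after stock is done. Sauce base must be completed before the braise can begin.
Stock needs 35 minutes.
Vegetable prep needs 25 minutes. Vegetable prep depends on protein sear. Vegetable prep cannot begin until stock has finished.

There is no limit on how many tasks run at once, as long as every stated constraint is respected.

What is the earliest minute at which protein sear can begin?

81

Sauce base cannot begin until its own release at minute 20. It runs from minute 20 to 20 + 31 = minute 51.
Stock can start immediately at minute 0; it finishes at minute 35.
The braise has to wait for stock (finishes minute 35, plus 15-minute gap → minute 50); sauce base (finishes minute 51). The latest of these is minute 51, so the braise runs minute 51 to 51 + 30 = minute 81.
Protein sear waits on the braise (finishes minute 81); stock (finishes minute 35, plus 10-minute gap → minute 45). The latest of these is minute 81, which is the earliest protein sear can start.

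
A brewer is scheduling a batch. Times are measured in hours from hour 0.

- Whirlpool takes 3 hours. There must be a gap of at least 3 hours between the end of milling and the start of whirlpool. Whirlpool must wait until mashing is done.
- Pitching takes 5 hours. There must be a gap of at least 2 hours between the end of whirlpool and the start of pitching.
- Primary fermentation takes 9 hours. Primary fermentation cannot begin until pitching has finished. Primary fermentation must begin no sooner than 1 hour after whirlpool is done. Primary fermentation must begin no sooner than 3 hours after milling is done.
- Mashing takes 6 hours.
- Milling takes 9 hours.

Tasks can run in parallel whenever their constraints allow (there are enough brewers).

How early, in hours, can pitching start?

17

Mashing has no prerequisites, so it starts at hour 0 and finishes at hour 6.
Milling has no prerequisites, so it starts at hour 0 and finishes at hour 9.
Whirlpool cannot start until milling (finishes hour 9, plus 3-hour gap → hour 12); mashing (finishes hour 6). The controlling bound is hour 12, so whirlpool finishes at 12 + 3 = hour 15.
Pitching waits on whirlpool (finishes hour 15, plus 2-hour gap → hour 17), so the earliest it can start is hour 17.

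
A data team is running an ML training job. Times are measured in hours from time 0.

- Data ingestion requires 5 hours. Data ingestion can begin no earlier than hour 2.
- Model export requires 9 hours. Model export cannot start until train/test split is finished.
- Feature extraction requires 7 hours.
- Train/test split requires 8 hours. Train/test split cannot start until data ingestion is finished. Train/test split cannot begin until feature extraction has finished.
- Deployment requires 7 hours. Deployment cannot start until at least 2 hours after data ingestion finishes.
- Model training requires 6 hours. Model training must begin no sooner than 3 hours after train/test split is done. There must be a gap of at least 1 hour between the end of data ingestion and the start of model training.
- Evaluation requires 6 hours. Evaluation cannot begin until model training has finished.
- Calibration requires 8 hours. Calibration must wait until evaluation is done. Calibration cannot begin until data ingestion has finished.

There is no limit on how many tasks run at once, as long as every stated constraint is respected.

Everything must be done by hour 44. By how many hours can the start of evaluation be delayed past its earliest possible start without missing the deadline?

Feature extraction has no prerequisites, so it starts at hour 0 and finishes at hour 7.
Data ingestion waits on its own release at hour 2, so it starts at hour 2 and finishes at 2 + 5 = hour 7.
Train/test split needs all of data ingestion (finishes hour 7); feature extraction (finishes hour 7). That puts its earliest start at hour 7; it finishes at 7 + 8 = hour 15.
For model training: train/test split (finishes hour 15, plus 3-hour gap → hour 18); data ingestion (finishes hour 7, plus 1-hour gap → hour 8). Taking the maximum gives a start of hour 18, and it finishes at 18 + 6 = hour 24.
Evaluation cannot begin until model training (finishes hour 24). It runs from hour 24 to 24 + 6 = hour 30.

Working backward from the deadline:
Nothing follows calibration; the deadline of hour 44 is its only limit. It must start by 44 − 8 = hour 36.
Evaluation has to be done before calibration (must start by hour 36). That means finishing by hour 36, i.e. starting by 36 − 6 = hour 30.
So evaluation can start as early as hour 24 and as late as hour 30, giving 30 − 24 = 6 hours of slack.

6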